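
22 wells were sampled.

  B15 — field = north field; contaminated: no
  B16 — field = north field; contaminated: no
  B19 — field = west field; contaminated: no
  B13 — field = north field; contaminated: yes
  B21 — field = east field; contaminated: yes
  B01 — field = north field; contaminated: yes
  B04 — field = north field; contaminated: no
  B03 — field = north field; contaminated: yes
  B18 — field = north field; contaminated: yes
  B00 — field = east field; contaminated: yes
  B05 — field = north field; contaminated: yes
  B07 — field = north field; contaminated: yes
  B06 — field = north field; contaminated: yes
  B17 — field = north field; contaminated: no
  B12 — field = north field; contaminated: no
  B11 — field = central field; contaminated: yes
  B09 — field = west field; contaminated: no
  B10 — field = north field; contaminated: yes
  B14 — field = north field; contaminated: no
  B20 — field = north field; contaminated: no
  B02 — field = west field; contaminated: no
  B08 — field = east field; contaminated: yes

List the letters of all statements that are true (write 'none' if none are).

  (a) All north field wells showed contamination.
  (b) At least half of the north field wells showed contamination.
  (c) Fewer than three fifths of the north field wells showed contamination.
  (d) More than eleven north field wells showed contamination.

|A| = 15, |A ∩ B| = 8, |A ∖ B| = 7.
(a) A ⊆ B, i.e. every element of A is in B (|A ∖ B| = 0): fails.
(b) |A ∩ B| ≥ |A ∖ B|: holds.
(c) |A ∩ B| / |A| < 3/5: holds.
(d) |A ∩ B| > 11: fails.

(b), (c)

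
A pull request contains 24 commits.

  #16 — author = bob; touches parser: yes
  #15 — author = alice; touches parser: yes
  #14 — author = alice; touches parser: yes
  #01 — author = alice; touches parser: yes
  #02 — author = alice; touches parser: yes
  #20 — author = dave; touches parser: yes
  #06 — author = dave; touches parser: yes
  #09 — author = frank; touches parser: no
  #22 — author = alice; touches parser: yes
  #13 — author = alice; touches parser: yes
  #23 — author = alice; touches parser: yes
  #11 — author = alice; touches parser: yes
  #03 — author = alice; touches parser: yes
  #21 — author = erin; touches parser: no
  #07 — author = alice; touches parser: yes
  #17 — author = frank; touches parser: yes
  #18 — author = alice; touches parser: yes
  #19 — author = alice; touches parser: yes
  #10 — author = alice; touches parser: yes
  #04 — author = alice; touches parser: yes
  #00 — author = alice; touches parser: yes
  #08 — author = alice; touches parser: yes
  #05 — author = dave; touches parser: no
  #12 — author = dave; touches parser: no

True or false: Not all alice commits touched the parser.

The determiner here denotes the relation: A ⊄ B (|A ∖ B| ≥ 1).
|A| = 16, |A ∩ B| = 16, |A ∖ B| = 0.
So the statement is false.

False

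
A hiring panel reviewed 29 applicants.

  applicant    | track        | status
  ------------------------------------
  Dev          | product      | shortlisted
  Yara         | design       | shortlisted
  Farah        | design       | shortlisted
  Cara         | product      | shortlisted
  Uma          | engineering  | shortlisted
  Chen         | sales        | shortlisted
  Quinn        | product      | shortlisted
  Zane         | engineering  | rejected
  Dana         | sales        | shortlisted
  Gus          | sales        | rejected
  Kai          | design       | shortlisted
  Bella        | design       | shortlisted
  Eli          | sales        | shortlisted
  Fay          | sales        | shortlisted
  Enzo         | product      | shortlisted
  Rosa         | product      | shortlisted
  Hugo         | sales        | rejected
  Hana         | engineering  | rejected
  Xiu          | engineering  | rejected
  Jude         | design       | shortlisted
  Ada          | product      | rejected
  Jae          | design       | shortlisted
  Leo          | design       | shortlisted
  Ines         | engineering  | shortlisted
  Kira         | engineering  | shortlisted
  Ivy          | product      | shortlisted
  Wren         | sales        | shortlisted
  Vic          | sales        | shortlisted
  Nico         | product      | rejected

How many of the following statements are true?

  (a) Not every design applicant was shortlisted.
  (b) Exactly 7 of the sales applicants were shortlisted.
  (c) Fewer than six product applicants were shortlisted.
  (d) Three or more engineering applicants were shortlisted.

1

(a) design: |A| = 7, |A ∩ B| = 7; needs A ⊄ B (|A ∖ B| ≥ 1) — false.
(b) sales: |A| = 8, |A ∩ B| = 6; needs |A ∩ B| = 7 — false.
(c) product: |A| = 8, |A ∩ B| = 6; needs |A ∩ B| < 6 — false.
(d) engineering: |A| = 6, |A ∩ B| = 3; needs |A ∩ B| ≥ 3 — true.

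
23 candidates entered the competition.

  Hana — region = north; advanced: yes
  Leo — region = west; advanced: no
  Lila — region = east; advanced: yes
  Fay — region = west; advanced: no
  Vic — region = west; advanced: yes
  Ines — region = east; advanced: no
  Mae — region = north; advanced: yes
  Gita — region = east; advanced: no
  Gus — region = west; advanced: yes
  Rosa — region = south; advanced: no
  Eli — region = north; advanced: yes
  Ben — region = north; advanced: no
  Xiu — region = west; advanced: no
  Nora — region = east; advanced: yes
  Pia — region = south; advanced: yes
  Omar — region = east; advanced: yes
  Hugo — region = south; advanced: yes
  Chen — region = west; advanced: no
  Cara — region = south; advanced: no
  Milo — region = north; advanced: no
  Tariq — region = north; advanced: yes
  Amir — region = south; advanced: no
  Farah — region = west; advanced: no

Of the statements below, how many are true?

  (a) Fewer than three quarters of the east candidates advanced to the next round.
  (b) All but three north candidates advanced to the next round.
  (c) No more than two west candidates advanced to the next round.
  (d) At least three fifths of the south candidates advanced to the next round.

(a) east: |A| = 5, |A ∩ B| = 3; needs |A ∩ B| / |A| < 3/4 — true.
(b) north: |A| = 6, |A ∩ B| = 4; needs |A ∖ B| = 3 — false.
(c) west: |A| = 7, |A ∩ B| = 2; needs |A ∩ B| ≤ 2 — true.
(d) south: |A| = 5, |A ∩ B| = 2; needs |A ∩ B| / |A| ≥ 3/5 — false.

2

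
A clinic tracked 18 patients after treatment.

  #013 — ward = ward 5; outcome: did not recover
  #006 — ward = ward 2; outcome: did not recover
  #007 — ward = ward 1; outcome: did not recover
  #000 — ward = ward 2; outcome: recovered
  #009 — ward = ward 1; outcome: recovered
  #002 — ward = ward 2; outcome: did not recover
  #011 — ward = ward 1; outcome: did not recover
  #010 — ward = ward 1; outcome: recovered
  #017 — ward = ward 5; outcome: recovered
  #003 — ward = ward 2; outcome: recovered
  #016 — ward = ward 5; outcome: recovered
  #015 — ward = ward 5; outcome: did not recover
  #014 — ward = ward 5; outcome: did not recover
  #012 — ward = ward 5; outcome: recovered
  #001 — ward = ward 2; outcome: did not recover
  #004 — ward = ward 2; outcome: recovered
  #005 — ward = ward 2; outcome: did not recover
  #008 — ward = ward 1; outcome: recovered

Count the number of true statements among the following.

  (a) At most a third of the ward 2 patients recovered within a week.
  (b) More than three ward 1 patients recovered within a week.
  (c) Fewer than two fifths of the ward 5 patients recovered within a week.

0

(a) ward 2: |A| = 7, |A ∩ B| = 3; needs |A ∩ B| / |A| ≤ 1/3 — false.
(b) ward 1: |A| = 5, |A ∩ B| = 3; needs |A ∩ B| > 3 — false.
(c) ward 5: |A| = 6, |A ∩ B| = 3; needs |A ∩ B| / |A| < 2/5 — false.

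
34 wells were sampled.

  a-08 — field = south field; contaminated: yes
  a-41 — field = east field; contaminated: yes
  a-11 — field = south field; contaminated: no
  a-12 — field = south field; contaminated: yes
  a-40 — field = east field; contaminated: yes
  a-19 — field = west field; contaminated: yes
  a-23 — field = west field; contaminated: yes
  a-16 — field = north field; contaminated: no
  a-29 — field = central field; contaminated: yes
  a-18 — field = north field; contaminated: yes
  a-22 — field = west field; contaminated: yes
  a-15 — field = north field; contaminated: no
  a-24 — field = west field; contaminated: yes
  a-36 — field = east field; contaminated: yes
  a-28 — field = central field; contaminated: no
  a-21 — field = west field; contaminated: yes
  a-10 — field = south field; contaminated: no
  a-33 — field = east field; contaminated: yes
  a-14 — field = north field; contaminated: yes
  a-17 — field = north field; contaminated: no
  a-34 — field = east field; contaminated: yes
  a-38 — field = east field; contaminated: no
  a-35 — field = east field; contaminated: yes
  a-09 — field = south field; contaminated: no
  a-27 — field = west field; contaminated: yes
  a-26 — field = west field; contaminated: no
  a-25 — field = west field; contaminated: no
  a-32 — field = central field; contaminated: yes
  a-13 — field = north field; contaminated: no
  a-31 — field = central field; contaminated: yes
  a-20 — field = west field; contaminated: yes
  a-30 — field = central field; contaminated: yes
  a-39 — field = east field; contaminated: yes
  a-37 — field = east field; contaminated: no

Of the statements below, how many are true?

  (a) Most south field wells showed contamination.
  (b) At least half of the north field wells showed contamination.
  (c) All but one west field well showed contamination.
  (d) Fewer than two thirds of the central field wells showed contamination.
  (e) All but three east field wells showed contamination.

0

(a) south field: |A| = 5, |A ∩ B| = 2; needs |A ∩ B| > |A ∖ B| — false.
(b) north field: |A| = 6, |A ∩ B| = 2; needs |A ∩ B| ≥ |A ∖ B| — false.
(c) west field: |A| = 9, |A ∩ B| = 7; needs |A ∖ B| = 1 — false.
(d) central field: |A| = 5, |A ∩ B| = 4; needs |A ∩ B| / |A| < 2/3 — false.
(e) east field: |A| = 9, |A ∩ B| = 7; needs |A ∖ B| = 3 — false.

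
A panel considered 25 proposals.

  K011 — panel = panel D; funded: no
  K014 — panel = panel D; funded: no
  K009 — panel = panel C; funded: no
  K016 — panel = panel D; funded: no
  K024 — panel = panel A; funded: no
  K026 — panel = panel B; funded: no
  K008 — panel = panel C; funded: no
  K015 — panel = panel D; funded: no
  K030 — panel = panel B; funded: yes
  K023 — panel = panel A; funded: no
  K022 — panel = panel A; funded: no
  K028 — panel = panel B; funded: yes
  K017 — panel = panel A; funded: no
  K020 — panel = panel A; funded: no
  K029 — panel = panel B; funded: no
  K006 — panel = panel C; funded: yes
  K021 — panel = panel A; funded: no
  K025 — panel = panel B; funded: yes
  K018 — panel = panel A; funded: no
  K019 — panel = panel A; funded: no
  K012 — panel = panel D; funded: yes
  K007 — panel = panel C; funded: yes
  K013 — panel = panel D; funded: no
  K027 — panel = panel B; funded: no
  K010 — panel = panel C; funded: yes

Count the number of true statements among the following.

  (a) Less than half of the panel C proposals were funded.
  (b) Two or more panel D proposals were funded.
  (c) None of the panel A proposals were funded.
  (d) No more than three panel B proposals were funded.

2

(a) panel C: |A| = 5, |A ∩ B| = 3; needs |A ∩ B| < |A ∖ B| — false.
(b) panel D: |A| = 6, |A ∩ B| = 1; needs |A ∩ B| ≥ 2 — false.
(c) panel A: |A| = 8, |A ∩ B| = 0; needs A ∩ B = ∅ (|A ∩ B| = 0) — true.
(d) panel B: |A| = 6, |A ∩ B| = 3; needs |A ∩ B| ≤ 3 — true.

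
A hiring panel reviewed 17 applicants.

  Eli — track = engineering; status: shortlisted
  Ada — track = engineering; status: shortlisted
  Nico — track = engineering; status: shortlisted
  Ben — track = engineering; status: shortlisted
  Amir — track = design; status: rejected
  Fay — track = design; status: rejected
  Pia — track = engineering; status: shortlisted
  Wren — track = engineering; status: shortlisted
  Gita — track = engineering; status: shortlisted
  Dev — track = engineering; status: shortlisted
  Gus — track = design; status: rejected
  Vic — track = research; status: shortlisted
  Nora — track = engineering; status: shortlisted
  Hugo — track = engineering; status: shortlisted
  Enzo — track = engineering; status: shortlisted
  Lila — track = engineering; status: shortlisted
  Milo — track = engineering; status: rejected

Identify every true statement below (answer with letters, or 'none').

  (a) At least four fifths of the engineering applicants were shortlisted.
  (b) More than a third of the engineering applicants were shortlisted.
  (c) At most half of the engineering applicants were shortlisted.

|A| = 13, |A ∩ B| = 12, |A ∖ B| = 1.
(a) |A ∩ B| / |A| ≥ 4/5: holds.
(b) |A ∩ B| / |A| > 1/3: holds.
(c) |A ∩ B| ≤ |A ∖ B|: fails.

(a), (b)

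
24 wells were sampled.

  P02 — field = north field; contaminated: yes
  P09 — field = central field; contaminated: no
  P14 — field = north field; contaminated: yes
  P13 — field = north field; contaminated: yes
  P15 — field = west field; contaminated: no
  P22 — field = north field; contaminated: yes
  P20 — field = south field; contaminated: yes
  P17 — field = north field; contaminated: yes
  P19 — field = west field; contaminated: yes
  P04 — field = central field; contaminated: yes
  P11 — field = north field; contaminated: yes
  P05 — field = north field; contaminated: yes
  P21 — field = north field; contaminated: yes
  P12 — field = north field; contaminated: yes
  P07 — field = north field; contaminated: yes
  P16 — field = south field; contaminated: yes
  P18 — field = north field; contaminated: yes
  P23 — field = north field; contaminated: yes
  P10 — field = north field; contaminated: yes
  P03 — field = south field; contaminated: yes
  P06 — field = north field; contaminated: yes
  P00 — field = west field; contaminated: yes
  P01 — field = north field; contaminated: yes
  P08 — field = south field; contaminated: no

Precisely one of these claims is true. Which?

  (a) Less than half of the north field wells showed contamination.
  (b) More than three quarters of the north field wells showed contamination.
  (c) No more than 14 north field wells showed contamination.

|A| = 15, |A ∩ B| = 15, |A ∖ B| = 0.
(a) requires |A ∩ B| < |A ∖ B|: false.
(b) requires |A ∩ B| / |A| > 3/4: true.
(c) requires |A ∩ B| ≤ 14: false.

(b)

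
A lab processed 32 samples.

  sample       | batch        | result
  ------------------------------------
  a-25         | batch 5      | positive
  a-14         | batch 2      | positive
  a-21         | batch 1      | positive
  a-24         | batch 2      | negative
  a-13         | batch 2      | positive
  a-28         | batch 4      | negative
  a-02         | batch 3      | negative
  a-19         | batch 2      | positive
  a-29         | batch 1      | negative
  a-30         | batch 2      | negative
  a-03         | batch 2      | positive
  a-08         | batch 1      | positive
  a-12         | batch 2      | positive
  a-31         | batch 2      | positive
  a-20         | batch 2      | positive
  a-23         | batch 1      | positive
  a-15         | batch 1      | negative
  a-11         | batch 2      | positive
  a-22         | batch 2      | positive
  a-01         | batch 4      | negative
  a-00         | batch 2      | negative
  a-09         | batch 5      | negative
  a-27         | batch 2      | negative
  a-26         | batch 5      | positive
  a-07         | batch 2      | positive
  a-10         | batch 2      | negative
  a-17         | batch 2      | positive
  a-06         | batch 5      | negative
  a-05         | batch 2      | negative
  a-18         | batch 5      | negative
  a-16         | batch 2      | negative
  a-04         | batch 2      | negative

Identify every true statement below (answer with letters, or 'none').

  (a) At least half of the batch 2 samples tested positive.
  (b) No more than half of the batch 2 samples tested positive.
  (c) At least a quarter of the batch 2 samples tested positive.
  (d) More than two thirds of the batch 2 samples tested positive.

|A| = 19, |A ∩ B| = 11, |A ∖ B| = 8.
(a) |A ∩ B| ≥ |A ∖ B|: holds.
(b) |A ∩ B| ≤ |A ∖ B|: fails.
(c) |A ∩ B| / |A| ≥ 1/4: holds.
(d) |A ∩ B| / |A| > 2/3: fails.

(a), (c)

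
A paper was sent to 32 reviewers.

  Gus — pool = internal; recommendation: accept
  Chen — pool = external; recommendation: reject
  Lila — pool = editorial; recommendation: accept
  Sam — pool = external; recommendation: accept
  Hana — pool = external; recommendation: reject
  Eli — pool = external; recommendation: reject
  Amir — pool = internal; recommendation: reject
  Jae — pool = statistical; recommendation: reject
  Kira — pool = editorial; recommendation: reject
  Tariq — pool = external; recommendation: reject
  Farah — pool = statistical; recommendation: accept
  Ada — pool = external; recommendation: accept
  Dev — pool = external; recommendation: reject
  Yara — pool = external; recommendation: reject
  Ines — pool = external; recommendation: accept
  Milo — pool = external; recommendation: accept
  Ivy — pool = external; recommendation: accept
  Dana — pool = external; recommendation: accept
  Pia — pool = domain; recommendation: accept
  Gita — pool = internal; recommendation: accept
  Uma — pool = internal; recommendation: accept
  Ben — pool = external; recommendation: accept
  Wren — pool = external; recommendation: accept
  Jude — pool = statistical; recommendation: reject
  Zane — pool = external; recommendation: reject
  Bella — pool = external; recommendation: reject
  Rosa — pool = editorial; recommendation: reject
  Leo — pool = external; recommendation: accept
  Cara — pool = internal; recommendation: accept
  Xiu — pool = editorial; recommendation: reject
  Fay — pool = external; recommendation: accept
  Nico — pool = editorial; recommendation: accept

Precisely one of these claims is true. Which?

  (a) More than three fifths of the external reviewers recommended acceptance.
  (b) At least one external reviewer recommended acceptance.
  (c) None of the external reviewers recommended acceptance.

|A| = 18, |A ∩ B| = 10, |A ∖ B| = 8.
(a) requires |A ∩ B| / |A| > 3/5: false.
(b) requires A ∩ B ≠ ∅ (|A ∩ B| ≥ 1): true.
(c) requires A ∩ B = ∅ (|A ∩ B| = 0): false.

(b)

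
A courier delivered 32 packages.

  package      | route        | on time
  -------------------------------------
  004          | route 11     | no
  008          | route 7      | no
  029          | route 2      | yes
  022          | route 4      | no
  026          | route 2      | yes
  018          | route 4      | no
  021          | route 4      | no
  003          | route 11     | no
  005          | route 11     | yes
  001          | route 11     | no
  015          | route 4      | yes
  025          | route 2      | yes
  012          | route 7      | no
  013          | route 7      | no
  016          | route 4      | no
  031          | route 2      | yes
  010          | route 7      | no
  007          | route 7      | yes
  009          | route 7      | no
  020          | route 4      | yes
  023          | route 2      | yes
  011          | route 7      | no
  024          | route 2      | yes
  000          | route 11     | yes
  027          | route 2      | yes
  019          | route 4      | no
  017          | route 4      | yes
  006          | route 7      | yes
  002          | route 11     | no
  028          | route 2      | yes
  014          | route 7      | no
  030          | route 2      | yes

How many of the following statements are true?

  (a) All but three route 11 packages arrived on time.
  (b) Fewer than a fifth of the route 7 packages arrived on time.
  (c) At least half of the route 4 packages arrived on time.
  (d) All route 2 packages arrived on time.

(a) route 11: |A| = 6, |A ∩ B| = 2; needs |A ∖ B| = 3 — false.
(b) route 7: |A| = 9, |A ∩ B| = 2; needs |A ∩ B| / |A| < 1/5 — false.
(c) route 4: |A| = 8, |A ∩ B| = 3; needs |A ∩ B| ≥ |A ∖ B| — false.
(d) route 2: |A| = 9, |A ∩ B| = 9; needs A ⊆ B, i.e. every element of A is in B (|A ∖ B| = 0) — true.

1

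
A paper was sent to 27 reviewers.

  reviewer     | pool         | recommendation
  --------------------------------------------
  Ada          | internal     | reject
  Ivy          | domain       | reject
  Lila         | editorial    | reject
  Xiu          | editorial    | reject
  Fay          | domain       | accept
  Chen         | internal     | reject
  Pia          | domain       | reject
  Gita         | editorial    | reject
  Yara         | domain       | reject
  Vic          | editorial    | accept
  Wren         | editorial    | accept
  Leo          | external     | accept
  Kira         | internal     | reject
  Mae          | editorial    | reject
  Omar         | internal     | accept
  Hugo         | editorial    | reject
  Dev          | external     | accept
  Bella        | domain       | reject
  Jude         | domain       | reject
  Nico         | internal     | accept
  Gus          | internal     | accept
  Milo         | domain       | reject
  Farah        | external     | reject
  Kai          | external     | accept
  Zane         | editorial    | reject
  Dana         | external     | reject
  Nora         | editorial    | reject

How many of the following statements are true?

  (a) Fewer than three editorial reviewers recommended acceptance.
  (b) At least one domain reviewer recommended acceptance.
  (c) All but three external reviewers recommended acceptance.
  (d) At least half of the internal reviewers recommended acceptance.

(a) editorial: |A| = 9, |A ∩ B| = 2; needs |A ∩ B| < 3 — true.
(b) domain: |A| = 7, |A ∩ B| = 1; needs A ∩ B ≠ ∅ (|A ∩ B| ≥ 1) — true.
(c) external: |A| = 5, |A ∩ B| = 3; needs |A ∖ B| = 3 — false.
(d) internal: |A| = 6, |A ∩ B| = 3; needs |A ∩ B| ≥ |A ∖ B| — true.

3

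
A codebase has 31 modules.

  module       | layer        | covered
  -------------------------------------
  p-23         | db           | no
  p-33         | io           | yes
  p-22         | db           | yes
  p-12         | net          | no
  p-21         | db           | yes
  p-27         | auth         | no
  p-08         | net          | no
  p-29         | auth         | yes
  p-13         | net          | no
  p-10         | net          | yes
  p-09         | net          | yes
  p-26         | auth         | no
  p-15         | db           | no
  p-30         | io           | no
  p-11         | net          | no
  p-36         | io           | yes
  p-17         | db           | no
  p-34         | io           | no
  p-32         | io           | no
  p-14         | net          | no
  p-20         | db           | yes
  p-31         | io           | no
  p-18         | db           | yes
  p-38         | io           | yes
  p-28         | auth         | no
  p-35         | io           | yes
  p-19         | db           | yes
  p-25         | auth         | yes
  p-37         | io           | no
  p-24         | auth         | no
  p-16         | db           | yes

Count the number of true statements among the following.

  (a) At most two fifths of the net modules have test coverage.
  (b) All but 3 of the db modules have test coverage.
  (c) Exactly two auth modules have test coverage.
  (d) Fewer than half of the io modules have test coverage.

(a) net: |A| = 7, |A ∩ B| = 2; needs |A ∩ B| / |A| ≤ 2/5 — true.
(b) db: |A| = 9, |A ∩ B| = 6; needs |A ∖ B| = 3 — true.
(c) auth: |A| = 6, |A ∩ B| = 2; needs |A ∩ B| = 2 — true.
(d) io: |A| = 9, |A ∩ B| = 4; needs |A ∩ B| < |A ∖ B| — true.

4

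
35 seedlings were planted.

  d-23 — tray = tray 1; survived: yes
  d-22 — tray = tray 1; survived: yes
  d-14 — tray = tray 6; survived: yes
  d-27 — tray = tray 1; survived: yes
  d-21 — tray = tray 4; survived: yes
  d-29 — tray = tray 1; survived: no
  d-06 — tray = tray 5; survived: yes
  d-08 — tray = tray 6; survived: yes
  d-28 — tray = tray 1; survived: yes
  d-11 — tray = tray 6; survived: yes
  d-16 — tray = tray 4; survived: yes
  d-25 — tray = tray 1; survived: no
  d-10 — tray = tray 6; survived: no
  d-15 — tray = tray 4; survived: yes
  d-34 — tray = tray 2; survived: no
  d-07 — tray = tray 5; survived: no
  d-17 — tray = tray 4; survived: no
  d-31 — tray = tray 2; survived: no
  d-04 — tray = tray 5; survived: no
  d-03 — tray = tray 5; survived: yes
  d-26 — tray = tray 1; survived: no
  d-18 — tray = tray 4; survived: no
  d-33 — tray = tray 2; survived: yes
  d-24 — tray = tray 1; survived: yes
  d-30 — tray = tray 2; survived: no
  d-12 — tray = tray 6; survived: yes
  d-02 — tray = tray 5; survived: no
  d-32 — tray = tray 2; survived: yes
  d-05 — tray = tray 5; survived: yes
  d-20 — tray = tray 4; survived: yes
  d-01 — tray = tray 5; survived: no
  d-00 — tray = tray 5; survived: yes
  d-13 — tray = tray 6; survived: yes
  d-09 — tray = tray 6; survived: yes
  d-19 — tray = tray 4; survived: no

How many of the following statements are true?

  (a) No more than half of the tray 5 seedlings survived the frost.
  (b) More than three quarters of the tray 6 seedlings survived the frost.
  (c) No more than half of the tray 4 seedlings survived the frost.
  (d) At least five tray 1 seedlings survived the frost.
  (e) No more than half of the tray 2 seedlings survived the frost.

4

(a) tray 5: |A| = 8, |A ∩ B| = 4; needs |A ∩ B| ≤ |A ∖ B| — true.
(b) tray 6: |A| = 7, |A ∩ B| = 6; needs |A ∩ B| / |A| > 3/4 — true.
(c) tray 4: |A| = 7, |A ∩ B| = 4; needs |A ∩ B| ≤ |A ∖ B| — false.
(d) tray 1: |A| = 8, |A ∩ B| = 5; needs |A ∩ B| ≥ 5 — true.
(e) tray 2: |A| = 5, |A ∩ B| = 2; needs |A ∩ B| ≤ |A ∖ B| — true.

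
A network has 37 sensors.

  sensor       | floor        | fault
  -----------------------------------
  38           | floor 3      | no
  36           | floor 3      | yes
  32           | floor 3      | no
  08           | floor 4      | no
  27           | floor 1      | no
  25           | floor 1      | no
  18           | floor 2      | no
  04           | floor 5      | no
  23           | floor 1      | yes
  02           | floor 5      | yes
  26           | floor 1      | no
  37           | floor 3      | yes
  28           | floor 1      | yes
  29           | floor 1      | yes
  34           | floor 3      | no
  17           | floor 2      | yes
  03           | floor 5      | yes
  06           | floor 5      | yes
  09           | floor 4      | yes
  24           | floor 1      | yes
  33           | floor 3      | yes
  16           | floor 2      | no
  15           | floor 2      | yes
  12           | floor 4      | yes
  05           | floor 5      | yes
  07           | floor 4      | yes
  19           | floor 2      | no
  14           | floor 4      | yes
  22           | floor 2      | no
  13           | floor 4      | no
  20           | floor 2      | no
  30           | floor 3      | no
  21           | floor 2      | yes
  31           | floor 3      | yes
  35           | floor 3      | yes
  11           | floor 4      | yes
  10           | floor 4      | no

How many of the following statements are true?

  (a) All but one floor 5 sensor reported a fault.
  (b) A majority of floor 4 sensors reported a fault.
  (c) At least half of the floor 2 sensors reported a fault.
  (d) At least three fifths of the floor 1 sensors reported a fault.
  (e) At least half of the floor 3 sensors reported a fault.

(a) floor 5: |A| = 5, |A ∩ B| = 4; needs |A ∖ B| = 1 — true.
(b) floor 4: |A| = 8, |A ∩ B| = 5; needs |A ∩ B| > |A ∖ B| — true.
(c) floor 2: |A| = 8, |A ∩ B| = 3; needs |A ∩ B| ≥ |A ∖ B| — false.
(d) floor 1: |A| = 7, |A ∩ B| = 4; needs |A ∩ B| / |A| ≥ 3/5 — false.
(e) floor 3: |A| = 9, |A ∩ B| = 5; needs |A ∩ B| ≥ |A ∖ B| — true.

3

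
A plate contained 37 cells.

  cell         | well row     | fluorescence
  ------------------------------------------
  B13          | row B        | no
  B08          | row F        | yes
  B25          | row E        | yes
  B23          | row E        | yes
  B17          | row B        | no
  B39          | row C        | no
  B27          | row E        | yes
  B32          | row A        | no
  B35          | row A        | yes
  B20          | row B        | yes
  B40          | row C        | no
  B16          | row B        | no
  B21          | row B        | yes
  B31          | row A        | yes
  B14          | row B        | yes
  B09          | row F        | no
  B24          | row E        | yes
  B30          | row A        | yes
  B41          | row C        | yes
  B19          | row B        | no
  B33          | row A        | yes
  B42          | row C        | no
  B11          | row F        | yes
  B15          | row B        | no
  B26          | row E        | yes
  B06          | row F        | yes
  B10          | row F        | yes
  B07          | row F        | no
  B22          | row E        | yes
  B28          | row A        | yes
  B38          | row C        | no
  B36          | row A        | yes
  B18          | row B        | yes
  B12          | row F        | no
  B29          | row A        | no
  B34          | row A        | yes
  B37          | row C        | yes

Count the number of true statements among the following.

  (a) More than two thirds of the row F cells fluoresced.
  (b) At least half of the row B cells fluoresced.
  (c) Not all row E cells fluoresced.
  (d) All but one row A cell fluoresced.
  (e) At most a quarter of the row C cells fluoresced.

0

(a) row F: |A| = 7, |A ∩ B| = 4; needs |A ∩ B| / |A| > 2/3 — false.
(b) row B: |A| = 9, |A ∩ B| = 4; needs |A ∩ B| ≥ |A ∖ B| — false.
(c) row E: |A| = 6, |A ∩ B| = 6; needs A ⊄ B (|A ∖ B| ≥ 1) — false.
(d) row A: |A| = 9, |A ∩ B| = 7; needs |A ∖ B| = 1 — false.
(e) row C: |A| = 6, |A ∩ B| = 2; needs |A ∩ B| / |A| ≤ 1/4 — false.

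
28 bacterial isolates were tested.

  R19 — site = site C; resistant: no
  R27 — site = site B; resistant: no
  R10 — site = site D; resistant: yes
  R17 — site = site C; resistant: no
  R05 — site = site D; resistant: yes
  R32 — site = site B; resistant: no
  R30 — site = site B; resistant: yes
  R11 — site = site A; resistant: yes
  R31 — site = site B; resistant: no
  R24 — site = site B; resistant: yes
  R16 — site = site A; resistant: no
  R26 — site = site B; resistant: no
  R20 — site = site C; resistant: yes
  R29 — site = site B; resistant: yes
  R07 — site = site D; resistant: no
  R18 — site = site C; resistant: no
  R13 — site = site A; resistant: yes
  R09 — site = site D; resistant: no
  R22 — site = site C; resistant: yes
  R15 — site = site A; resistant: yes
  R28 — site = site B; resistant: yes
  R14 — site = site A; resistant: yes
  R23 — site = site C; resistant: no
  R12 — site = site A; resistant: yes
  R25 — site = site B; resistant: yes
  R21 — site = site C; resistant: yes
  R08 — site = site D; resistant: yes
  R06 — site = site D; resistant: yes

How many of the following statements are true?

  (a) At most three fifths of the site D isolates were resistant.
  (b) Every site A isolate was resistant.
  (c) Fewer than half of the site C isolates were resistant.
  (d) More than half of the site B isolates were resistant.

(a) site D: |A| = 6, |A ∩ B| = 4; needs |A ∩ B| / |A| ≤ 3/5 — false.
(b) site A: |A| = 6, |A ∩ B| = 5; needs A ⊆ B, i.e. every element of A is in B (|A ∖ B| = 0) — false.
(c) site C: |A| = 7, |A ∩ B| = 3; needs |A ∩ B| < |A ∖ B| — true.
(d) site B: |A| = 9, |A ∩ B| = 5; needs |A ∩ B| > |A ∖ B| — true.

2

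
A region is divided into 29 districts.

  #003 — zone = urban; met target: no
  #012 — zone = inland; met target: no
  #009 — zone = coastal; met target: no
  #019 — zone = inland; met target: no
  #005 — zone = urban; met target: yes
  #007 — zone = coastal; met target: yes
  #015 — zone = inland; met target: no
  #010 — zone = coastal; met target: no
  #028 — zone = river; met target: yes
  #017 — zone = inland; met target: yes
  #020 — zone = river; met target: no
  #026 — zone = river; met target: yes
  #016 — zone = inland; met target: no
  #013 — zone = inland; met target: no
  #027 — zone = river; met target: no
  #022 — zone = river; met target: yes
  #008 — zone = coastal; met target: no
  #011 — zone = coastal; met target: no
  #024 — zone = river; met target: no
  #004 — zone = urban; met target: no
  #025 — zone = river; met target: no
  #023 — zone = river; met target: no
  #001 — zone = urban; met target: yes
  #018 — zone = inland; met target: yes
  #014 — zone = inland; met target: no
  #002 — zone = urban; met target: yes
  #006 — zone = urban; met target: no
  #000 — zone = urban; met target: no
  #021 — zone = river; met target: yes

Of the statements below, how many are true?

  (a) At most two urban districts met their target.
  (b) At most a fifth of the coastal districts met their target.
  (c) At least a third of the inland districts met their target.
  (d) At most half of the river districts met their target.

2

(a) urban: |A| = 7, |A ∩ B| = 3; needs |A ∩ B| ≤ 2 — false.
(b) coastal: |A| = 5, |A ∩ B| = 1; needs |A ∩ B| / |A| ≤ 1/5 — true.
(c) inland: |A| = 8, |A ∩ B| = 2; needs |A ∩ B| / |A| ≥ 1/3 — false.
(d) river: |A| = 9, |A ∩ B| = 4; needs |A ∩ B| ≤ |A ∖ B| — true.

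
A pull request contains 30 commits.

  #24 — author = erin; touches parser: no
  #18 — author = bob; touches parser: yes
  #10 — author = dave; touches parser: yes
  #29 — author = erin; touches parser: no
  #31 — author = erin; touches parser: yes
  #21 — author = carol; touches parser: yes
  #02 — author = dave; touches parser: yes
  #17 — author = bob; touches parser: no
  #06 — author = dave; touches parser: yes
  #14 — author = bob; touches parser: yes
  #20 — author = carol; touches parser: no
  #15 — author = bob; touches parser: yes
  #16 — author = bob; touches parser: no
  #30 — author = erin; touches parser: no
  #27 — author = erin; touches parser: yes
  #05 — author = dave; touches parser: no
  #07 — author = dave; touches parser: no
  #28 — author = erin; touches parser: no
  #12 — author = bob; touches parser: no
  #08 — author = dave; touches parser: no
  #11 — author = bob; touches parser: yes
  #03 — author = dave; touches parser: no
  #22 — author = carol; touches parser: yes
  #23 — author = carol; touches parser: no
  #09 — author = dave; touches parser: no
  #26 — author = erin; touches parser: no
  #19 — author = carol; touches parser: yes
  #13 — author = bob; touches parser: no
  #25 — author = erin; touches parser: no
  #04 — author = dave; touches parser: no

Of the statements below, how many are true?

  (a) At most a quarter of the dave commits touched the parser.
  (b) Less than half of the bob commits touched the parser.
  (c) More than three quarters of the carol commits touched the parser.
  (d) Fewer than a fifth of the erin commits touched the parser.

0

(a) dave: |A| = 9, |A ∩ B| = 3; needs |A ∩ B| / |A| ≤ 1/4 — false.
(b) bob: |A| = 8, |A ∩ B| = 4; needs |A ∩ B| < |A ∖ B| — false.
(c) carol: |A| = 5, |A ∩ B| = 3; needs |A ∩ B| / |A| > 3/4 — false.
(d) erin: |A| = 8, |A ∩ B| = 2; needs |A ∩ B| / |A| < 1/5 — false.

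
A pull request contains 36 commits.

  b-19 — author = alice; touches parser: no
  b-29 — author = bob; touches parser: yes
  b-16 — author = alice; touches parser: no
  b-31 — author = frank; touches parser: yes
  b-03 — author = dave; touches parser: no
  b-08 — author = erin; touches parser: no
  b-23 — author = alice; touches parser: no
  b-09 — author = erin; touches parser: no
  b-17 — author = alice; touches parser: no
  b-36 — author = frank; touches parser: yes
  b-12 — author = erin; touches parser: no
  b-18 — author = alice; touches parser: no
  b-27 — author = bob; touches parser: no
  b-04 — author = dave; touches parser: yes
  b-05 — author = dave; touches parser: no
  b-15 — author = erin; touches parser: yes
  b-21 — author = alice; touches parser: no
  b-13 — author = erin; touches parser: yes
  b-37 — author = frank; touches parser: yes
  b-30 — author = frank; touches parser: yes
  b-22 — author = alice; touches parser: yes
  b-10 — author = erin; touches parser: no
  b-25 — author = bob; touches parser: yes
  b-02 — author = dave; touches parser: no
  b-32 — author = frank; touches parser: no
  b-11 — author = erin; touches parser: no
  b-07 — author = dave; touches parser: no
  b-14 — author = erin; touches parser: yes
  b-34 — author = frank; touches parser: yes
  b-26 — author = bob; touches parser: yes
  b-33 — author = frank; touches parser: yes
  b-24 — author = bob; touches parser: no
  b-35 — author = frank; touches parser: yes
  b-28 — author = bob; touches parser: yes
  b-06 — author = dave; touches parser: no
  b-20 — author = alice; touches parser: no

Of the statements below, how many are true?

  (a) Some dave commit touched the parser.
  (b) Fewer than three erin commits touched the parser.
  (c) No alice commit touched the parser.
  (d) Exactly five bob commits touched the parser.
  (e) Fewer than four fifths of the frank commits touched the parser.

(a) dave: |A| = 6, |A ∩ B| = 1; needs A ∩ B ≠ ∅ (|A ∩ B| ≥ 1) — true.
(b) erin: |A| = 8, |A ∩ B| = 3; needs |A ∩ B| < 3 — false.
(c) alice: |A| = 8, |A ∩ B| = 1; needs A ∩ B = ∅ (|A ∩ B| = 0) — false.
(d) bob: |A| = 6, |A ∩ B| = 4; needs |A ∩ B| = 5 — false.
(e) frank: |A| = 8, |A ∩ B| = 7; needs |A ∩ B| / |A| < 4/5 — false.

1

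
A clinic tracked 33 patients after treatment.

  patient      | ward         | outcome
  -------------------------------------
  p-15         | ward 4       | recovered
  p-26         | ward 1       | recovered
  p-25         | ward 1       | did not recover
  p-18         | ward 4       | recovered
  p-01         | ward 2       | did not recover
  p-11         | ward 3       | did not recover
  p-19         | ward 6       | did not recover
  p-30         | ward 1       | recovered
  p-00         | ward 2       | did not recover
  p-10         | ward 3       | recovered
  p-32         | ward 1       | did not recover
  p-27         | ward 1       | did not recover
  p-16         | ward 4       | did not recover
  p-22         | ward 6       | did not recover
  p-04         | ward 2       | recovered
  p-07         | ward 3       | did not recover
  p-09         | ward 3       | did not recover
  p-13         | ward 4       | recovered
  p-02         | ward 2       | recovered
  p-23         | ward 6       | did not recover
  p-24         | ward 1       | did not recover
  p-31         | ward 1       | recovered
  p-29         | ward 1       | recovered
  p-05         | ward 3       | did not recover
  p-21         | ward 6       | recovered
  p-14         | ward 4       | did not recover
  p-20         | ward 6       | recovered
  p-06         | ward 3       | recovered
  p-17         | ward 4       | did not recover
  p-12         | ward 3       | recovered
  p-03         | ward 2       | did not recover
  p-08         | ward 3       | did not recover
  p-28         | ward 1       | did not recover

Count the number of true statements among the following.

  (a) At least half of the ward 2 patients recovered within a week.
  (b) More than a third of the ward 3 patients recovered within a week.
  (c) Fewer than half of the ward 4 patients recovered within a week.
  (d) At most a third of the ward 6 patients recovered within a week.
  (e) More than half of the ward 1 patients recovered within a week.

(a) ward 2: |A| = 5, |A ∩ B| = 2; needs |A ∩ B| ≥ |A ∖ B| — false.
(b) ward 3: |A| = 8, |A ∩ B| = 3; needs |A ∩ B| / |A| > 1/3 — true.
(c) ward 4: |A| = 6, |A ∩ B| = 3; needs |A ∩ B| < |A ∖ B| — false.
(d) ward 6: |A| = 5, |A ∩ B| = 2; needs |A ∩ B| / |A| ≤ 1/3 — false.
(e) ward 1: |A| = 9, |A ∩ B| = 4; needs |A ∩ B| > |A ∖ B| — false.

1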